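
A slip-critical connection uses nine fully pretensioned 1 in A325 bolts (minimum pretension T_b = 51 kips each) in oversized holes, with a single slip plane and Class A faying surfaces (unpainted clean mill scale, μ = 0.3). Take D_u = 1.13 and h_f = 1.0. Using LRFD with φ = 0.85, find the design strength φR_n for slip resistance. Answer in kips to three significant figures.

R_n = μ · D_u · h_f · T_b · n_s · n_b = 0.3 × 1.13 × 1.0 × 51 × 1 × 9 = 155.6 kips.
Design strength φR_n = 0.85 × 155.6 = 132 kips.

132 kips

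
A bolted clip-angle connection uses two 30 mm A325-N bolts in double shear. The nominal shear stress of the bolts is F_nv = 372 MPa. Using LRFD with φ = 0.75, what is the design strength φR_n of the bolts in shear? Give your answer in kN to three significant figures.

789 kN

A_b = π × 30² / 4 = 706.9 mm².
R_n = F_nv · A_b · n · n_s = 372 × 706.9 × 2 × 2 / 1000 = 1052 kN.
Design strength φR_n = 0.75 × 1052 = 789 kN.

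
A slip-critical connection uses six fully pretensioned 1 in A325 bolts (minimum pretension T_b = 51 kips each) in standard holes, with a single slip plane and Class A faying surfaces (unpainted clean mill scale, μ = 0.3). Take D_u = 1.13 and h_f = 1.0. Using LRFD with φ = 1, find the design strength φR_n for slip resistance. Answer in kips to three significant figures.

104 kips

R_n = μ · D_u · h_f · T_b · n_s · n_b = 0.3 × 1.13 × 1.0 × 51 × 1 × 6 = 103.7 kips.
Design strength φR_n = 1 × 103.7 = 104 kips.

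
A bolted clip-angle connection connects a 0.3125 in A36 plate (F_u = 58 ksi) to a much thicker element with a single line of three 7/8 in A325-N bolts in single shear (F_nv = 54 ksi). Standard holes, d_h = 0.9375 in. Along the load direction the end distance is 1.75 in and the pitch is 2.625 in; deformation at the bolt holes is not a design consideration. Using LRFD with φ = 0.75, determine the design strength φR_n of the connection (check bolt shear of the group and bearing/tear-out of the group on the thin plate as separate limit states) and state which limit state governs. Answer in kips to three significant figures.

Bolt shear: A_b = π·0.875²/4 = 0.6013 in²; R_n = 54 × 0.6013 × 3 × 1 = 97.41 kips → 0.75 × 97.41 = 73.1 kips.
Bearing (1.5 l_c t F_u ≤ 3.0 d t F_u): upper limit = 3.0·0.875·0.3125·58 = 47.58 kips.
  Edge l_c = 1.75 − 0.9375/2 = 1.281 → r_n = 34.83 kips; interior l_c = 2.625 − 0.9375 = 1.688 → r_n = 45.88 kips.
  R_n,bearing = 1·34.83 + 2·45.88 = 126.6 kips → 0.75 × 126.6 = 94.9 kips.
Bolt shear governs: 73.1 kips.

73.1 kips (bolt shear governs)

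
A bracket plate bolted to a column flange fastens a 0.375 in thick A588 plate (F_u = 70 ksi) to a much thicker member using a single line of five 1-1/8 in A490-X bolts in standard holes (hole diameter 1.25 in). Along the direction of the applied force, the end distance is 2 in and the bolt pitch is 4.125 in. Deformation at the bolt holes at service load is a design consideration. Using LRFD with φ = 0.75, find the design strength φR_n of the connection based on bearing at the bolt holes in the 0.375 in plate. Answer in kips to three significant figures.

Per bolt r_n = 1.2 l_c t F_u ≤ 2.4 d t F_u; upper limit = 2.4 × 1.125 × 0.375 × 70 = 70.88 kips.
Edge bolt: l_c = 2 − 1.25/2 = 1.375 in → 1.2 × 1.375 × 0.375 × 70 = 43.31 → r_n = 43.31 kips.
Interior bolts: l_c = 4.125 − 1.25 = 2.875 in → 1.2 × 2.875 × 0.375 × 70 = 90.56 → r_n = 70.88 kips.
R_n = 1 × 43.31 + 4 × 70.88 = 326.8 kips.
Design strength φR_n = 0.75 × 326.8 = 245 kips.

245 kips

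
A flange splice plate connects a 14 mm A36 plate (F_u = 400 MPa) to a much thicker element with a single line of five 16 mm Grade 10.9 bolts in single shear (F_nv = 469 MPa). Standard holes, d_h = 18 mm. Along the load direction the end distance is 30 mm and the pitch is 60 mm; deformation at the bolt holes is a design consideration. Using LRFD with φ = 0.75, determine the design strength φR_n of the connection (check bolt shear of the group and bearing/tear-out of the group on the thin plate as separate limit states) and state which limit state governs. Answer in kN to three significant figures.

Bolt shear: A_b = π·16²/4 = 201.1 mm²; R_n = 469 × 201.1 × 5 × 1 / 1000 = 471.5 kN → 0.75 × 471.5 = 354 kN.
Bearing (1.2 l_c t F_u ≤ 2.4 d t F_u): upper limit = 2.4·16·14·400 / 1000 = 215 kN.
  Edge l_c = 30 − 18/2 = 21 → r_n = 141.1 kN; interior l_c = 60 − 18 = 42 → r_n = 215 kN.
  R_n,bearing = 1·141.1 + 4·215 = 1001 kN → 0.75 × 1001 = 751 kN.
Bolt shear governs: 354 kN.

354 kN (bolt shear governs)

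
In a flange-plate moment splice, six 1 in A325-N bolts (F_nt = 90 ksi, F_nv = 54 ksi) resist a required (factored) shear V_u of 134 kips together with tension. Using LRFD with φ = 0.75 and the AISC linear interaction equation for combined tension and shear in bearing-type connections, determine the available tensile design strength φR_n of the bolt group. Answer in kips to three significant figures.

A_b = π·1²/4 = 0.7854 in²; f_rv = 134 / (6 × 0.7854) = 28.44 ksi.
F'_nt = 1.3 F_nt − (F_nt / φF_nv) f_rv = 1.3·90 − (90/(0.75·54))·28.44 = 53.81 ksi, capped at F_nt → F'_nt = 53.81 ksi.
R_n = F'_nt · A_b · n = 53.81 × 0.7854 × 6 = 253.6 kips.
Design strength φR_n = 0.75 × 253.6 = 190 kips.

190 kips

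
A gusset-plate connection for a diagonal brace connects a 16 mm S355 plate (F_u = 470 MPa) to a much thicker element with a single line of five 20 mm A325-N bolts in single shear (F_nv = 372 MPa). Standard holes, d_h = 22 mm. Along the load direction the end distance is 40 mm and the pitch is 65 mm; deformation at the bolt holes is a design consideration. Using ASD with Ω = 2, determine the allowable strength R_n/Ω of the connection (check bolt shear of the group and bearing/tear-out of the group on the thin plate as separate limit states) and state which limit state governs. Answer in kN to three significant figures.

Bolt shear: A_b = π·20²/4 = 314.2 mm²; R_n = 372 × 314.2 × 5 × 1 / 1000 = 584.3 kN → 584.3 / 2 = 292 kN.
Bearing (1.2 l_c t F_u ≤ 2.4 d t F_u): upper limit = 2.4·20·16·470 / 1000 = 361 kN.
  Edge l_c = 40 − 22/2 = 29 → r_n = 261.7 kN; interior l_c = 65 − 22 = 43 → r_n = 361 kN.
  R_n,bearing = 1·261.7 + 4·361 = 1706 kN → 1706 / 2 = 853 kN.
Bolt shear governs: 292 kN.

292 kN (bolt shear governs)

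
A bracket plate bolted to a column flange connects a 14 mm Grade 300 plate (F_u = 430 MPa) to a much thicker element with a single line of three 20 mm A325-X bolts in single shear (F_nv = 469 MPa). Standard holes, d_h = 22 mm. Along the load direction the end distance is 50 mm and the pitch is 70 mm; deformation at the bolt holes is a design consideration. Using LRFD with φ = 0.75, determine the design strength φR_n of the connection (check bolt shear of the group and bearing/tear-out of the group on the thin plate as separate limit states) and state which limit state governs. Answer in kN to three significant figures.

332 kN (bolt shear governs)

Bolt shear: A_b = π·20²/4 = 314.2 mm²; R_n = 469 × 314.2 × 3 × 1 / 1000 = 442 kN → 0.75 × 442 = 332 kN.
Bearing (1.2 l_c t F_u ≤ 2.4 d t F_u): upper limit = 2.4·20·14·430 / 1000 = 289 kN.
  Edge l_c = 50 − 22/2 = 39 → r_n = 281.7 kN; interior l_c = 70 − 22 = 48 → r_n = 289 kN.
  R_n,bearing = 1·281.7 + 2·289 = 859.7 kN → 0.75 × 859.7 = 645 kN.
Bolt shear governs: 332 kN.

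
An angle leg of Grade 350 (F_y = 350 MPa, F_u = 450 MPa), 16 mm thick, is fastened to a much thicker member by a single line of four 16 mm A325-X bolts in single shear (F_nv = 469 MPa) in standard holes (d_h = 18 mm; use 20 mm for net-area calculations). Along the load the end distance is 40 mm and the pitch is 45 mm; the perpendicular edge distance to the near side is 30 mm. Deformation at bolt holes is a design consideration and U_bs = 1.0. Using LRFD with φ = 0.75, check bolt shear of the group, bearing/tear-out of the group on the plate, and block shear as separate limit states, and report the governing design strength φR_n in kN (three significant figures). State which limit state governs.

Bolt shear: A_b = π·16²/4 = 201.1 mm²; R_n = 469 × 201.1 × 4 × 1 / 1000 = 377.2 kN → 0.75 × 377.2 = 283 kN.
Bearing: edge l_c = 31, r_n = 267.8 kN; interior l_c = 27, r_n = 233.3 kN; R_n = 267.8 + 3·233.3 = 967.7 kN → 726 kN.
Block shear: A_gv = 2800, A_nv = 1680, A_nt = 320 mm²; R_n = min(0.6F_uA_nv, 0.6F_yA_gv) + U_bs·F_u·A_nt = 597.6 kN → 448 kN.
Bolt shear governs: 283 kN.

283 kN (bolt shear governs)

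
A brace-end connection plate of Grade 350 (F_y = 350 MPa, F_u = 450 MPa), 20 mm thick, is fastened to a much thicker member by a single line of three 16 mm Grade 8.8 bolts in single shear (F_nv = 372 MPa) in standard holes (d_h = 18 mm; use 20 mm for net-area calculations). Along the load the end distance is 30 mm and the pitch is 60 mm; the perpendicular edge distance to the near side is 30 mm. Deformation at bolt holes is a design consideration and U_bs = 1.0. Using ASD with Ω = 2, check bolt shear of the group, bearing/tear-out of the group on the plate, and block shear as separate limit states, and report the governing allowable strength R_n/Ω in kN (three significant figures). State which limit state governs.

112 kN (bolt shear governs)

Bolt shear: A_b = π·16²/4 = 201.1 mm²; R_n = 372 × 201.1 × 3 × 1 / 1000 = 224.4 kN → 224.4 / 2 = 112 kN.
Bearing: edge l_c = 21, r_n = 226.8 kN; interior l_c = 42, r_n = 345.6 kN; R_n = 226.8 + 2·345.6 = 918 kN → 459 kN.
Block shear: A_gv = 3000, A_nv = 2000, A_nt = 400 mm²; R_n = min(0.6F_uA_nv, 0.6F_yA_gv) + U_bs·F_u·A_nt = 720 kN → 360 kN.
Bolt shear governs: 112 kN.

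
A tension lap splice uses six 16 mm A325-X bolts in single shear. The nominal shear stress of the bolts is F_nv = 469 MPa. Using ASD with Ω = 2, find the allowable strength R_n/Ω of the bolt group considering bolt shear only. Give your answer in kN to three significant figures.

A_b = π × 16² / 4 = 201.1 mm².
R_n = F_nv · A_b · n · n_s = 469 × 201.1 × 6 × 1 / 1000 = 565.8 kN.
Allowable strength R_n/Ω = 565.8 / 2 = 283 kN.

283 kN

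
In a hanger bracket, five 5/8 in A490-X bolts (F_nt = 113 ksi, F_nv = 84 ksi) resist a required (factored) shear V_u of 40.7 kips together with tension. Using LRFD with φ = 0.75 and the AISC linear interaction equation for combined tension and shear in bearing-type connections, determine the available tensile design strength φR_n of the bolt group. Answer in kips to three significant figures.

A_b = π·0.625²/4 = 0.3068 in²; f_rv = 40.7 / (5 × 0.3068) = 26.53 ksi.
F'_nt = 1.3 F_nt − (F_nt / φF_nv) f_rv = 1.3·113 − (113/(0.75·84))·26.53 = 99.31 ksi, capped at F_nt → F'_nt = 99.31 ksi.
R_n = F'_nt · A_b · n = 99.31 × 0.3068 × 5 = 152.3 kips.
Design strength φR_n = 0.75 × 152.3 = 114 kips.

114 kips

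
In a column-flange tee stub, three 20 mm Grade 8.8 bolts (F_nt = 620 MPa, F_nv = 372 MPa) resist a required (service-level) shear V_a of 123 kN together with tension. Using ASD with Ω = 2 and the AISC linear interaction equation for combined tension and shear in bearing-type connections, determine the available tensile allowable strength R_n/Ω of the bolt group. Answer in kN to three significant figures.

A_b = π·20²/4 = 314.2 mm²; f_rv = 123 × 1000 / (3 × 314.2) = 130.5 MPa.
F'_nt = 1.3 F_nt − (Ω F_nt / F_nv) f_rv = 1.3·620 − (2·620/372)·130.5 = 371 MPa, capped at F_nt → F'_nt = 371 MPa.
R_n = F'_nt · A_b · n = 371 × 314.2 × 3 / 1000 = 349.6 kN.
Allowable strength R_n/Ω = 349.6 / 2 = 175 kN.

175 kN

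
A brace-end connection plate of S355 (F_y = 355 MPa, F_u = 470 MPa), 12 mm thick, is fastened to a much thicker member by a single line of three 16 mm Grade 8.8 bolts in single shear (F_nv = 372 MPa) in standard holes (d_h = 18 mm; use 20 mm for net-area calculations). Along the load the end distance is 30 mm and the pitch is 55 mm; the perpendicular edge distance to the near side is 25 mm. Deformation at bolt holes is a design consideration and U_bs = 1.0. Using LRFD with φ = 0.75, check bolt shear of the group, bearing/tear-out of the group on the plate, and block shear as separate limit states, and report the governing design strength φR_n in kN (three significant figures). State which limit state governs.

168 kN (bolt shear governs)

Bolt shear: A_b = π·16²/4 = 201.1 mm²; R_n = 372 × 201.1 × 3 × 1 / 1000 = 224.4 kN → 0.75 × 224.4 = 168 kN.
Bearing: edge l_c = 21, r_n = 142.1 kN; interior l_c = 37, r_n = 216.6 kN; R_n = 142.1 + 2·216.6 = 575.3 kN → 431 kN.
Block shear: A_gv = 1680, A_nv = 1080, A_nt = 180 mm²; R_n = min(0.6F_uA_nv, 0.6F_yA_gv) + U_bs·F_u·A_nt = 389.2 kN → 292 kN.
Bolt shear governs: 168 kN.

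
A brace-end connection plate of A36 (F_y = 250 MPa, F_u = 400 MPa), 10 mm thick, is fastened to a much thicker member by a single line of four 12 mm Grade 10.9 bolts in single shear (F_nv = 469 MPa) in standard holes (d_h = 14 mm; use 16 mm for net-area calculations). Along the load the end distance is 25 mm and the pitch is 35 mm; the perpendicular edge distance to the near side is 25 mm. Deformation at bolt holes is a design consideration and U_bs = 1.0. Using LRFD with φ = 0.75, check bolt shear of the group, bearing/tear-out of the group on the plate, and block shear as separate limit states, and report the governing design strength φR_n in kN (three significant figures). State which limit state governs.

Bolt shear: A_b = π·12²/4 = 113.1 mm²; R_n = 469 × 113.1 × 4 × 1 / 1000 = 212.2 kN → 0.75 × 212.2 = 159 kN.
Bearing: edge l_c = 18, r_n = 86.4 kN; interior l_c = 21, r_n = 100.8 kN; R_n = 86.4 + 3·100.8 = 388.8 kN → 292 kN.
Block shear: A_gv = 1300, A_nv = 740, A_nt = 170 mm²; R_n = min(0.6F_uA_nv, 0.6F_yA_gv) + U_bs·F_u·A_nt = 245.6 kN → 184 kN.
Bolt shear governs: 159 kN.

159 kN (bolt shear governs)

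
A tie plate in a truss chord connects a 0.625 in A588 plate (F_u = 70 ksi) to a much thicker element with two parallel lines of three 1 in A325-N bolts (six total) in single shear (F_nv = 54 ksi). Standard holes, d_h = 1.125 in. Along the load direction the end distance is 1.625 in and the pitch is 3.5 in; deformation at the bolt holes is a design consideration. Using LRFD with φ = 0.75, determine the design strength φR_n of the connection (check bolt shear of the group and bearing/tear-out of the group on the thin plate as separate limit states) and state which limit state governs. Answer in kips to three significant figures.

191 kips (bolt shear governs)

Bolt shear: A_b = π·1²/4 = 0.7854 in²; R_n = 54 × 0.7854 × 6 × 1 = 254.5 kips → 0.75 × 254.5 = 191 kips.
Bearing (1.2 l_c t F_u ≤ 2.4 d t F_u): upper limit = 2.4·1·0.625·70 = 105 kips.
  Edge l_c = 1.625 − 1.125/2 = 1.062 → r_n = 55.78 kips; interior l_c = 3.5 − 1.125 = 2.375 → r_n = 105 kips.
  R_n,bearing = 2·55.78 + 4·105 = 531.6 kips → 0.75 × 531.6 = 399 kips.
Bolt shear governs: 191 kips.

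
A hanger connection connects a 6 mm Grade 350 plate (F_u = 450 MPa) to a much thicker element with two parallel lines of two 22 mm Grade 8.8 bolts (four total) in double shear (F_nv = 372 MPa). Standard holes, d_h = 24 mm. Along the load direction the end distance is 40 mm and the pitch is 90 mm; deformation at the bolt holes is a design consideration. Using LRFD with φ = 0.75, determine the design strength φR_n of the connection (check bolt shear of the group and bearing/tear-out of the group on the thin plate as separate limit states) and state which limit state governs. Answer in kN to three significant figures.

350 kN (bearing governs)

Bolt shear: A_b = π·22²/4 = 380.1 mm²; R_n = 372 × 380.1 × 4 × 2 / 1000 = 1131 kN → 0.75 × 1131 = 848 kN.
Bearing (1.2 l_c t F_u ≤ 2.4 d t F_u): upper limit = 2.4·22·6·450 / 1000 = 142.6 kN.
  Edge l_c = 40 − 24/2 = 28 → r_n = 90.72 kN; interior l_c = 90 − 24 = 66 → r_n = 142.6 kN.
  R_n,bearing = 2·90.72 + 2·142.6 = 466.6 kN → 0.75 × 466.6 = 350 kN.
Bearing governs: 350 kN.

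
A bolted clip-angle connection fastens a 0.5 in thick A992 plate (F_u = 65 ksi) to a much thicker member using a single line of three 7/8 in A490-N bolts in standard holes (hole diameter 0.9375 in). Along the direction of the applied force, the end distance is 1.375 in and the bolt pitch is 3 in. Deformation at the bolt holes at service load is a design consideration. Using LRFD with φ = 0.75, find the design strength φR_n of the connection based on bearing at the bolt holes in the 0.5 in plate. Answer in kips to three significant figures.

Per bolt r_n = 1.2 l_c t F_u ≤ 2.4 d t F_u; upper limit = 2.4 × 0.875 × 0.5 × 65 = 68.25 kips.
Edge bolt: l_c = 1.375 − 0.9375/2 = 0.9062 in → 1.2 × 0.9062 × 0.5 × 65 = 35.34 → r_n = 35.34 kips.
Interior bolts: l_c = 3 − 0.9375 = 2.062 in → 1.2 × 2.062 × 0.5 × 65 = 80.44 → r_n = 68.25 kips.
R_n = 1 × 35.34 + 2 × 68.25 = 171.8 kips.
Design strength φR_n = 0.75 × 171.8 = 129 kips.

129 kips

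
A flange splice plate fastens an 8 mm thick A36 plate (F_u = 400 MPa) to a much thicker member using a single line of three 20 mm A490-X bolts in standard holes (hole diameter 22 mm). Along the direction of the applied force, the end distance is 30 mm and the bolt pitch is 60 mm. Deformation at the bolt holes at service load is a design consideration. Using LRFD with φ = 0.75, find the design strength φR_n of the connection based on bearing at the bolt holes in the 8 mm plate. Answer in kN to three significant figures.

Per bolt r_n = 1.2 l_c t F_u ≤ 2.4 d t F_u; upper limit = 2.4 × 20 × 8 × 400 / 1000 = 153.6 kN.
Edge bolt: l_c = 30 − 22/2 = 19 mm → 1.2 × 19 × 8 × 400 / 1000 = 72.96 → r_n = 72.96 kN.
Interior bolts: l_c = 60 − 22 = 38 mm → 1.2 × 38 × 8 × 400 / 1000 = 145.9 → r_n = 145.9 kN.
R_n = 1 × 72.96 + 2 × 145.9 = 364.8 kN.
Design strength φR_n = 0.75 × 364.8 = 274 kN.

274 kN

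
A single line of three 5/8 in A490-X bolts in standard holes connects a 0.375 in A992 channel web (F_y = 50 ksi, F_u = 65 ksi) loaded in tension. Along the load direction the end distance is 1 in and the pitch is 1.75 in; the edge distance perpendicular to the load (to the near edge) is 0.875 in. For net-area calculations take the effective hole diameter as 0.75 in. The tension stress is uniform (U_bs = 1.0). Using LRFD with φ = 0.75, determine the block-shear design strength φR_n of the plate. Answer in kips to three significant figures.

37.9 kips

Shear plane L_v = 1 + 2·1.75 = 4.5 in; A_gv = 4.5 × 0.375 = 1.688 in².
A_nv = (4.5 − 2.5·0.75) × 0.375 = 0.9844 in².
A_nt = (0.875 − 0.5·0.75) × 0.375 = 0.1875 in².
0.6 F_u A_nv = 38.39 kips; 0.6 F_y A_gv = 50.62 kips → shear rupture governs the shear term.
R_n = 38.39 + 1.0 × 65 × 0.1875 = 50.58 kips.
Design strength φR_n = 0.75 × 50.58 = 37.9 kips.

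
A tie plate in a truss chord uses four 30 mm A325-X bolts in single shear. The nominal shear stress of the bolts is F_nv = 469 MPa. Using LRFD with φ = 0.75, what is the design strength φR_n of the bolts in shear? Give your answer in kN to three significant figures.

995 kN

A_b = π × 30² / 4 = 706.9 mm².
R_n = F_nv · A_b · n · n_s = 469 × 706.9 × 4 × 1 / 1000 = 1326 kN.
Design strength φR_n = 0.75 × 1326 = 995 kN.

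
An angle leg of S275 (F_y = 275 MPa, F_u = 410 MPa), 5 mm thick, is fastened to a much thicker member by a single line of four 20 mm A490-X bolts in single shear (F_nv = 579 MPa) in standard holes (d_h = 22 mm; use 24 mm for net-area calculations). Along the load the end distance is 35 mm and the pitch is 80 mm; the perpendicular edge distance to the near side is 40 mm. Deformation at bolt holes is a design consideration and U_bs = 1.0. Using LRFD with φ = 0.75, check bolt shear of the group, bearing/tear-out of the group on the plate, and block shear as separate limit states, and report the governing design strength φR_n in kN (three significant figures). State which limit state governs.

Bolt shear: A_b = π·20²/4 = 314.2 mm²; R_n = 579 × 314.2 × 4 × 1 / 1000 = 727.6 kN → 0.75 × 727.6 = 546 kN.
Bearing: edge l_c = 24, r_n = 59.04 kN; interior l_c = 58, r_n = 98.4 kN; R_n = 59.04 + 3·98.4 = 354.2 kN → 266 kN.
Block shear: A_gv = 1375, A_nv = 955, A_nt = 140 mm²; R_n = min(0.6F_uA_nv, 0.6F_yA_gv) + U_bs·F_u·A_nt = 284.3 kN → 213 kN.
Block shear governs: 213 kN.

213 kN (block shear governs)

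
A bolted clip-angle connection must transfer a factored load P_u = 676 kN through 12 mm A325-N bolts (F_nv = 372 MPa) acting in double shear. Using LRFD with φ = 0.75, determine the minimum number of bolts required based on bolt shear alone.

11 bolts

A_b = π·12²/4 = 113.1 mm².
Per-bolt design strength φR_n = 0.75 × 372 × 113.1 × 2 / 1000 = 63.11 kN.
n ≥ 676 / 63.11 = 10.71 → use 11 bolts.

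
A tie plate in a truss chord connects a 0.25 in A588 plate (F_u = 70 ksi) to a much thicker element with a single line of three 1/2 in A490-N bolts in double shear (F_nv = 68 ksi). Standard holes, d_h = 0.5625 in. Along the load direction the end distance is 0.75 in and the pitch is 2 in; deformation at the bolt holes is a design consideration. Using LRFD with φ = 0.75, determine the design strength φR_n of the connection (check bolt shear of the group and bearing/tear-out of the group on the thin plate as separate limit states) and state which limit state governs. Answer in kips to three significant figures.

38.9 kips (bearing governs)

Bolt shear: A_b = π·0.5²/4 = 0.1963 in²; R_n = 68 × 0.1963 × 3 × 2 = 80.11 kips → 0.75 × 80.11 = 60.1 kips.
Bearing (1.2 l_c t F_u ≤ 2.4 d t F_u): upper limit = 2.4·0.5·0.25·70 = 21 kips.
  Edge l_c = 0.75 − 0.5625/2 = 0.4688 → r_n = 9.844 kips; interior l_c = 2 − 0.5625 = 1.438 → r_n = 21 kips.
  R_n,bearing = 1·9.844 + 2·21 = 51.84 kips → 0.75 × 51.84 = 38.9 kips.
Bearing governs: 38.9 kips.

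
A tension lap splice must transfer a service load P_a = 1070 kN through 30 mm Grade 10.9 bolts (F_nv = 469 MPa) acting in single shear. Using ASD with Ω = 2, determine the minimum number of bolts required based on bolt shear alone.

A_b = π·30²/4 = 706.9 mm².
Per-bolt allowable strength R_n/Ω = 469 × 706.9 × 1 / 1000 / 2 = 165.8 kN.
n ≥ 1070 / 165.8 = 6.455 → use 7 bolts.

7 bolts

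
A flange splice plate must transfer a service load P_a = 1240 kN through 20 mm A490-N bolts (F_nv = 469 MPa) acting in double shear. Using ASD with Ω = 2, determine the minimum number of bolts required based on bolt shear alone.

9 bolts

A_b = π·20²/4 = 314.2 mm².
Per-bolt allowable strength R_n/Ω = 469 × 314.2 × 2 / 1000 / 2 = 147.3 kN.
n ≥ 1240 / 147.3 = 8.416 → use 9 bolts.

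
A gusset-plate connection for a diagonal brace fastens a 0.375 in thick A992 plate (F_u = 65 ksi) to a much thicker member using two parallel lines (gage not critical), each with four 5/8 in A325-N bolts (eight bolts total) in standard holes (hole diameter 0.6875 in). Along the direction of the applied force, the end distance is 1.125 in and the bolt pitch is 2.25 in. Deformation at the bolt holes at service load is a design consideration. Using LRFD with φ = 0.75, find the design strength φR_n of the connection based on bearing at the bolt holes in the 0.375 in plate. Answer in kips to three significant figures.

199 kips

Per bolt r_n = 1.2 l_c t F_u ≤ 2.4 d t F_u; upper limit = 2.4 × 0.625 × 0.375 × 65 = 36.56 kips.
Edge bolt: l_c = 1.125 − 0.6875/2 = 0.7812 in → 1.2 × 0.7812 × 0.375 × 65 = 22.85 → r_n = 22.85 kips.
Interior bolts: l_c = 2.25 − 0.6875 = 1.562 in → 1.2 × 1.562 × 0.375 × 65 = 45.7 → r_n = 36.56 kips.
R_n = 2 × 22.85 + 6 × 36.56 = 265.1 kips.
Design strength φR_n = 0.75 × 265.1 = 199 kips.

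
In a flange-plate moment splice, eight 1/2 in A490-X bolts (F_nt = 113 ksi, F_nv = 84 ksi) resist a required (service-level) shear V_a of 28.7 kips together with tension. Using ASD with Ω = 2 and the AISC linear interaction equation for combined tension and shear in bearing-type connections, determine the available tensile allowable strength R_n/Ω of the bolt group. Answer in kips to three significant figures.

76.8 kips

A_b = π·0.5²/4 = 0.1963 in²; f_rv = 28.7 / (8 × 0.1963) = 18.27 ksi.
F'_nt = 1.3 F_nt − (Ω F_nt / F_nv) f_rv = 1.3·113 − (2·113/84)·18.27 = 97.74 ksi, capped at F_nt → F'_nt = 97.74 ksi.
R_n = F'_nt · A_b · n = 97.74 × 0.1963 × 8 = 153.5 kips.
Allowable strength R_n/Ω = 153.5 / 2 = 76.8 kips.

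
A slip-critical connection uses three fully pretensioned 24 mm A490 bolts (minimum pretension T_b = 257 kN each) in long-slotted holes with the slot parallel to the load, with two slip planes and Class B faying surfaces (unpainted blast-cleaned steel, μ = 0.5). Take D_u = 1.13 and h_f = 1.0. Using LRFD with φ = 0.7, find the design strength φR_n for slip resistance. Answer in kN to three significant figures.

R_n = μ · D_u · h_f · T_b · n_s · n_b = 0.5 × 1.13 × 1.0 × 257 × 2 × 3 = 871.2 kN.
Design strength φR_n = 0.7 × 871.2 = 610 kN.

610 kN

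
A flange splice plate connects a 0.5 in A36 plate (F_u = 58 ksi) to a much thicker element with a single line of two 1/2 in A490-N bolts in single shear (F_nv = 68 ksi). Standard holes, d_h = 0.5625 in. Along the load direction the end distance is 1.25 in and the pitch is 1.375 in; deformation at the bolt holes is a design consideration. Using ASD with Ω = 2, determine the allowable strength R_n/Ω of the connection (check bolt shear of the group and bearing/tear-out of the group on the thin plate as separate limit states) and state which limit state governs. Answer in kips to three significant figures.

13.4 kips (bolt shear governs)

Bolt shear: A_b = π·0.5²/4 = 0.1963 in²; R_n = 68 × 0.1963 × 2 × 1 = 26.7 kips → 26.7 / 2 = 13.4 kips.
Bearing (1.2 l_c t F_u ≤ 2.4 d t F_u): upper limit = 2.4·0.5·0.5·58 = 34.8 kips.
  Edge l_c = 1.25 − 0.5625/2 = 0.9688 → r_n = 33.71 kips; interior l_c = 1.375 − 0.5625 = 0.8125 → r_n = 28.27 kips.
  R_n,bearing = 1·33.71 + 1·28.27 = 61.99 kips → 61.99 / 2 = 31 kips.
Bolt shear governs: 13.4 kips.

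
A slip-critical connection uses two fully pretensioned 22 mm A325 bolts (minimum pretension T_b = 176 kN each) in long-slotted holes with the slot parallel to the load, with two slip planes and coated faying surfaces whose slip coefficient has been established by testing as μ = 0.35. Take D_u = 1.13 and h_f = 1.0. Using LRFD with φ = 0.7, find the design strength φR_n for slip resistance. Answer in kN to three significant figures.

R_n = μ · D_u · h_f · T_b · n_s · n_b = 0.35 × 1.13 × 1.0 × 176 × 2 × 2 = 278.4 kN.
Design strength φR_n = 0.7 × 278.4 = 195 kN.

195 kN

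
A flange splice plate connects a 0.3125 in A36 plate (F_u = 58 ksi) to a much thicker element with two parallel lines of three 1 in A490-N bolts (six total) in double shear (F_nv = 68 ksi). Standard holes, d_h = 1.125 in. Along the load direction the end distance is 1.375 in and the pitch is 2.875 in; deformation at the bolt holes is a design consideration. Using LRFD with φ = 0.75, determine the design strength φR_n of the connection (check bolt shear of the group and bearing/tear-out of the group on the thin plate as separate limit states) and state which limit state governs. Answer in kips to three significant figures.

Bolt shear: A_b = π·1²/4 = 0.7854 in²; R_n = 68 × 0.7854 × 6 × 2 = 640.9 kips → 0.75 × 640.9 = 481 kips.
Bearing (1.2 l_c t F_u ≤ 2.4 d t F_u): upper limit = 2.4·1·0.3125·58 = 43.5 kips.
  Edge l_c = 1.375 − 1.125/2 = 0.8125 → r_n = 17.67 kips; interior l_c = 2.875 − 1.125 = 1.75 → r_n = 38.06 kips.
  R_n,bearing = 2·17.67 + 4·38.06 = 187.6 kips → 0.75 × 187.6 = 141 kips.
Bearing governs: 141 kips.

141 kips (bearing governs)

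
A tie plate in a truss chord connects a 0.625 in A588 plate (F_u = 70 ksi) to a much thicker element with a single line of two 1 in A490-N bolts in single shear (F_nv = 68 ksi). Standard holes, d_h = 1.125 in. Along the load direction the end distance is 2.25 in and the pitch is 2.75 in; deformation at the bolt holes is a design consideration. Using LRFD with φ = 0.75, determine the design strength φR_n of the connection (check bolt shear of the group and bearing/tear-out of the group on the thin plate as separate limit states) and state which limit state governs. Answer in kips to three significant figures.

80.1 kips (bolt shear governs)

Bolt shear: A_b = π·1²/4 = 0.7854 in²; R_n = 68 × 0.7854 × 2 × 1 = 106.8 kips → 0.75 × 106.8 = 80.1 kips.
Bearing (1.2 l_c t F_u ≤ 2.4 d t F_u): upper limit = 2.4·1·0.625·70 = 105 kips.
  Edge l_c = 2.25 − 1.125/2 = 1.688 → r_n = 88.59 kips; interior l_c = 2.75 − 1.125 = 1.625 → r_n = 85.31 kips.
  R_n,bearing = 1·88.59 + 1·85.31 = 173.9 kips → 0.75 × 173.9 = 130 kips.
Bolt shear governs: 80.1 kips.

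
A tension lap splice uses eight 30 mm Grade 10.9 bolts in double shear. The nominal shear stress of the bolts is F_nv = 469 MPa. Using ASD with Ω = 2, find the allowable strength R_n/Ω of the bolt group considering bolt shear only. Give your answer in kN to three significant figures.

2650 kN

A_b = π × 30² / 4 = 706.9 mm².
R_n = F_nv · A_b · n · n_s = 469 × 706.9 × 8 × 2 / 1000 = 5304 kN.
Allowable strength R_n/Ω = 5304 / 2 = 2650 kN.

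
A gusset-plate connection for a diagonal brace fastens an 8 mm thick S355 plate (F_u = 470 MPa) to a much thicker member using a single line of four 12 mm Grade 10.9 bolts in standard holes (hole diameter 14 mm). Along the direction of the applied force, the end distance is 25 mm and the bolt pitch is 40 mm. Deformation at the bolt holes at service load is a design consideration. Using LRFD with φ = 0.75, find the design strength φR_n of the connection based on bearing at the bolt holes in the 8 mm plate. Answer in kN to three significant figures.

Per bolt r_n = 1.2 l_c t F_u ≤ 2.4 d t F_u; upper limit = 2.4 × 12 × 8 × 470 / 1000 = 108.3 kN.
Edge bolt: l_c = 25 − 14/2 = 18 mm → 1.2 × 18 × 8 × 470 / 1000 = 81.22 → r_n = 81.22 kN.
Interior bolts: l_c = 40 − 14 = 26 mm → 1.2 × 26 × 8 × 470 / 1000 = 117.3 → r_n = 108.3 kN.
R_n = 1 × 81.22 + 3 × 108.3 = 406.1 kN.
Design strength φR_n = 0.75 × 406.1 = 305 kN.

305 kN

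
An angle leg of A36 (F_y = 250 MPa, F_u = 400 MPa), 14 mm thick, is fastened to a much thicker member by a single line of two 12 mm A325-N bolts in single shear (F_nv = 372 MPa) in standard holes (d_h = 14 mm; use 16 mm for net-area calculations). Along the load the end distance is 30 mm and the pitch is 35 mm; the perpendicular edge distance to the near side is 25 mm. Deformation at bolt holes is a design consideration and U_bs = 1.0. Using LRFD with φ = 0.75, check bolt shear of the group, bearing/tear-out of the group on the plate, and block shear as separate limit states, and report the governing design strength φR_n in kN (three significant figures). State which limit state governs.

63.1 kN (bolt shear governs)

Bolt shear: A_b = π·12²/4 = 113.1 mm²; R_n = 372 × 113.1 × 2 × 1 / 1000 = 84.14 kN → 0.75 × 84.14 = 63.1 kN.
Bearing: edge l_c = 23, r_n = 154.6 kN; interior l_c = 21, r_n = 141.1 kN; R_n = 154.6 + 1·141.1 = 295.7 kN → 222 kN.
Block shear: A_gv = 910, A_nv = 574, A_nt = 238 mm²; R_n = min(0.6F_uA_nv, 0.6F_yA_gv) + U_bs·F_u·A_nt = 231.7 kN → 174 kN.
Bolt shear governs: 63.1 kN.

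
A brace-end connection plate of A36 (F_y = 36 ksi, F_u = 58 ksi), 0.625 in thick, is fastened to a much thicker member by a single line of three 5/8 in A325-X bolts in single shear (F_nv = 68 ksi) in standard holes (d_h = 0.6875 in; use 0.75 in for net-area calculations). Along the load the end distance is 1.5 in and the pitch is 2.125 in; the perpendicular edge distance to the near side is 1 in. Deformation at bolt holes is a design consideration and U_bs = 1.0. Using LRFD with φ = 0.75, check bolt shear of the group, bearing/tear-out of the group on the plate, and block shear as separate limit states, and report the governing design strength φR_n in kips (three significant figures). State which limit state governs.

46.9 kips (bolt shear governs)

Bolt shear: A_b = π·0.625²/4 = 0.3068 in²; R_n = 68 × 0.3068 × 3 × 1 = 62.59 kips → 0.75 × 62.59 = 46.9 kips.
Bearing: edge l_c = 1.156, r_n = 50.3 kips; interior l_c = 1.438, r_n = 54.38 kips; R_n = 50.3 + 2·54.38 = 159 kips → 119 kips.
Block shear: A_gv = 3.594, A_nv = 2.422, A_nt = 0.3906 in²; R_n = min(0.6F_uA_nv, 0.6F_yA_gv) + U_bs·F_u·A_nt = 100.3 kips → 75.2 kips.
Bolt shear governs: 46.9 kips.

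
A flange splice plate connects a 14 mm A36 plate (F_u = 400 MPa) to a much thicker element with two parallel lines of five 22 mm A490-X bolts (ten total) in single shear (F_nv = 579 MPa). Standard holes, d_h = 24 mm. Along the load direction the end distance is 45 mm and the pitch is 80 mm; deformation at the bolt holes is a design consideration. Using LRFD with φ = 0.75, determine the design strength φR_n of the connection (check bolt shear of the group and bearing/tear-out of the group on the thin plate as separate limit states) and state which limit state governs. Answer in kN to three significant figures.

1650 kN (bolt shear governs)

Bolt shear: A_b = π·22²/4 = 380.1 mm²; R_n = 579 × 380.1 × 10 × 1 / 1000 = 2201 kN → 0.75 × 2201 = 1650 kN.
Bearing (1.2 l_c t F_u ≤ 2.4 d t F_u): upper limit = 2.4·22·14·400 / 1000 = 295.7 kN.
  Edge l_c = 45 − 24/2 = 33 → r_n = 221.8 kN; interior l_c = 80 − 24 = 56 → r_n = 295.7 kN.
  R_n,bearing = 2·221.8 + 8·295.7 = 2809 kN → 0.75 × 2809 = 2110 kN.
Bolt shear governs: 1650 kN.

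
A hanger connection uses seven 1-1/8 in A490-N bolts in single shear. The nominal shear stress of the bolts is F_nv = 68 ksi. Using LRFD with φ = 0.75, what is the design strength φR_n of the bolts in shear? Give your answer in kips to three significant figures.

A_b = π × 1.125² / 4 = 0.994 in².
R_n = F_nv · A_b · n · n_s = 68 × 0.994 × 7 × 1 = 473.2 kips.
Design strength φR_n = 0.75 × 473.2 = 355 kips.

355 kips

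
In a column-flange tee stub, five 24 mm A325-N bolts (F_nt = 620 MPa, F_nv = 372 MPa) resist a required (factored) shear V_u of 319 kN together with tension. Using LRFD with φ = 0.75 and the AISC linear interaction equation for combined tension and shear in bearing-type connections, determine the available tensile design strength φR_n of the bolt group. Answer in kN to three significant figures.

A_b = π·24²/4 = 452.4 mm²; f_rv = 319 × 1000 / (5 × 452.4) = 141 MPa.
F'_nt = 1.3 F_nt − (F_nt / φF_nv) f_rv = 1.3·620 − (620/(0.75·372))·141 = 492.6 MPa, capped at F_nt → F'_nt = 492.6 MPa.
R_n = F'_nt · A_b · n = 492.6 × 452.4 × 5 / 1000 = 1114 kN.
Design strength φR_n = 0.75 × 1114 = 836 kN.

836 kN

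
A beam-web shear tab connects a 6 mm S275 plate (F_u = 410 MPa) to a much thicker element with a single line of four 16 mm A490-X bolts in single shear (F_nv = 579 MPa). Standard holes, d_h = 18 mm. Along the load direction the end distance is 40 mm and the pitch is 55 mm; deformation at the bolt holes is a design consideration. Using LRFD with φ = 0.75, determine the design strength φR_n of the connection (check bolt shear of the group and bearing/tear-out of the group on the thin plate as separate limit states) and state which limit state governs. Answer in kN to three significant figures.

281 kN (bearing governs)

Bolt shear: A_b = π·16²/4 = 201.1 mm²; R_n = 579 × 201.1 × 4 × 1 / 1000 = 465.7 kN → 0.75 × 465.7 = 349 kN.
Bearing (1.2 l_c t F_u ≤ 2.4 d t F_u): upper limit = 2.4·16·6·410 / 1000 = 94.46 kN.
  Edge l_c = 40 − 18/2 = 31 → r_n = 91.51 kN; interior l_c = 55 − 18 = 37 → r_n = 94.46 kN.
  R_n,bearing = 1·91.51 + 3·94.46 = 374.9 kN → 0.75 × 374.9 = 281 kN.
Bearing governs: 281 kN.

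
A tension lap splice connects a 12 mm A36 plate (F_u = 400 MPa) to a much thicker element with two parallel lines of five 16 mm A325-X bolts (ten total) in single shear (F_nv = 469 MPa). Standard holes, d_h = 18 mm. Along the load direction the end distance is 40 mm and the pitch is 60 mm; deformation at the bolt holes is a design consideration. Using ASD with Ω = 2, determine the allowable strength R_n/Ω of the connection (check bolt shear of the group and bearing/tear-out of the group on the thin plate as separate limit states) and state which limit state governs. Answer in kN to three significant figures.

471 kN (bolt shear governs)

Bolt shear: A_b = π·16²/4 = 201.1 mm²; R_n = 469 × 201.1 × 10 × 1 / 1000 = 943 kN → 943 / 2 = 471 kN.
Bearing (1.2 l_c t F_u ≤ 2.4 d t F_u): upper limit = 2.4·16·12·400 / 1000 = 184.3 kN.
  Edge l_c = 40 − 18/2 = 31 → r_n = 178.6 kN; interior l_c = 60 − 18 = 42 → r_n = 184.3 kN.
  R_n,bearing = 2·178.6 + 8·184.3 = 1832 kN → 1832 / 2 = 916 kN.
Bolt shear governs: 471 kN.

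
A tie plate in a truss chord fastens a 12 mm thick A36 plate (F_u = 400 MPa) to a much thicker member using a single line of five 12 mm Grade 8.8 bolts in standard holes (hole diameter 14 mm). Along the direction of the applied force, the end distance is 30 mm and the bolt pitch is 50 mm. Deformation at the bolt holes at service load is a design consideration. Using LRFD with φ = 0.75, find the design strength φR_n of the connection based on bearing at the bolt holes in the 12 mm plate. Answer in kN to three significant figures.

Per bolt r_n = 1.2 l_c t F_u ≤ 2.4 d t F_u; upper limit = 2.4 × 12 × 12 × 400 / 1000 = 138.2 kN.
Edge bolt: l_c = 30 − 14/2 = 23 mm → 1.2 × 23 × 12 × 400 / 1000 = 132.5 → r_n = 132.5 kN.
Interior bolts: l_c = 50 − 14 = 36 mm → 1.2 × 36 × 12 × 400 / 1000 = 207.4 → r_n = 138.2 kN.
R_n = 1 × 132.5 + 4 × 138.2 = 685.4 kN.
Design strength φR_n = 0.75 × 685.4 = 514 kN.

514 kN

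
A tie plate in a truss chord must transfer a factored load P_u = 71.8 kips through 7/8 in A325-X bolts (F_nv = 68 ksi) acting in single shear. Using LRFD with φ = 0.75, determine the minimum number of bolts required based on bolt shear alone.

A_b = π·0.875²/4 = 0.6013 in².
Per-bolt design strength φR_n = 0.75 × 68 × 0.6013 × 1 = 30.67 kips.
n ≥ 71.8 / 30.67 = 2.341 → use 3 bolts.

3 bolts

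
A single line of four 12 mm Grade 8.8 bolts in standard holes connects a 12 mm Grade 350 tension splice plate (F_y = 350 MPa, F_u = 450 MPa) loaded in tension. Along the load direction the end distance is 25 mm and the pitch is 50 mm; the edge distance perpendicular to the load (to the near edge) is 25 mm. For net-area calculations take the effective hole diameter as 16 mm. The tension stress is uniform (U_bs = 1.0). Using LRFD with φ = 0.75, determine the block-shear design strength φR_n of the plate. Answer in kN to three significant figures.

358 kN

Shear plane L_v = 25 + 3·50 = 175 mm; A_gv = 175 × 12 = 2100 mm².
A_nv = (175 − 3.5·16) × 12 = 1428 mm².
A_nt = (25 − 0.5·16) × 12 = 204 mm².
0.6 F_u A_nv = 385.6 kN; 0.6 F_y A_gv = 441 kN → shear rupture governs the shear term.
R_n = 385.6 + 1.0 × 450 × 204 / 1000 = 477.4 kN.
Design strength φR_n = 0.75 × 477.4 = 358 kN.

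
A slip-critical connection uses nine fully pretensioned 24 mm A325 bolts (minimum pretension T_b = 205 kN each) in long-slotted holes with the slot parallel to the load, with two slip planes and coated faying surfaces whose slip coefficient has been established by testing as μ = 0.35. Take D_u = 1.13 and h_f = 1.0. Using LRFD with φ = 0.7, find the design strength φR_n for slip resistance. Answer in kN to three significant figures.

1020 kN

R_n = μ · D_u · h_f · T_b · n_s · n_b = 0.35 × 1.13 × 1.0 × 205 × 2 × 9 = 1459 kN.
Design strength φR_n = 0.7 × 1459 = 1020 kN.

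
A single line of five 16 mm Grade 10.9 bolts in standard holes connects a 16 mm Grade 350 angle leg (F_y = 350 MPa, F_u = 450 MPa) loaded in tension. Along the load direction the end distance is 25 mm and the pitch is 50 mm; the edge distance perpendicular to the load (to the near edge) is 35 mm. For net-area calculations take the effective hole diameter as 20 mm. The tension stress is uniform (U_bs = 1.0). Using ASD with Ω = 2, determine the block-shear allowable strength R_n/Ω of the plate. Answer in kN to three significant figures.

382 kN

Shear plane L_v = 25 + 4·50 = 225 mm; A_gv = 225 × 16 = 3600 mm².
A_nv = (225 − 4.5·20) × 16 = 2160 mm².
A_nt = (35 − 0.5·20) × 16 = 400 mm².
0.6 F_u A_nv = 583.2 kN; 0.6 F_y A_gv = 756 kN → shear rupture governs the shear term.
R_n = 583.2 + 1.0 × 450 × 400 / 1000 = 763.2 kN.
Allowable strength R_n/Ω = 763.2 / 2 = 382 kN.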